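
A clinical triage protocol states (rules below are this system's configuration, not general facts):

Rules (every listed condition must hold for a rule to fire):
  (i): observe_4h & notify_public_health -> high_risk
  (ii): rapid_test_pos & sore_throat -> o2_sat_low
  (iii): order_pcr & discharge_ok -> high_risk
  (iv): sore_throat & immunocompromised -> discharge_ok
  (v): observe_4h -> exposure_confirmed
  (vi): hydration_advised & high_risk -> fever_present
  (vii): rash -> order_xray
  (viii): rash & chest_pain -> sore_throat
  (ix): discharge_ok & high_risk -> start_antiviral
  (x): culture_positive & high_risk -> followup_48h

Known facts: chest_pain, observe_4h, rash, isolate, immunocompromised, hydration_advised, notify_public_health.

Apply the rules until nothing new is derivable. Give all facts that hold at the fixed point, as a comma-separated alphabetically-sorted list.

chest_pain, discharge_ok, exposure_confirmed, fever_present, high_risk, hydration_advised, immunocompromised, isolate, notify_public_health, observe_4h, order_xray, rash, sore_throat, start_antiviral

Round 1 — (i), (v), (vii), (viii), derive high_risk, exposure_confirmed, order_xray, sore_throat.
Round 2 — (iv), (vi), derive discharge_ok, fever_present.
Round 3 — (ix), derive start_antiviral.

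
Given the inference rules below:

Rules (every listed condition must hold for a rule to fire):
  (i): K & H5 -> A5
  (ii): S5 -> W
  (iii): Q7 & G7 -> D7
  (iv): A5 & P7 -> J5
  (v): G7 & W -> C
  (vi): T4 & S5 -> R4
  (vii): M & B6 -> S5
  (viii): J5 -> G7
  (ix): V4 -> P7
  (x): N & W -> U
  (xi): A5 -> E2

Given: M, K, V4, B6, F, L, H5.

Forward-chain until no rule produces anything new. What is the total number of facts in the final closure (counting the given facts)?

Round 1 fires (i), (vii), (ix), giving A5, S5, P7.
Round 2 fires (ii), (iv), (xi), giving W, J5, E2.
Round 3 fires (viii), giving G7.
Round 4 fires (v), giving C.
Closure: {A5, B6, C, E2, F, G7, H5, J5, K, L, M, P7, S5, V4, W} — 15 facts.

15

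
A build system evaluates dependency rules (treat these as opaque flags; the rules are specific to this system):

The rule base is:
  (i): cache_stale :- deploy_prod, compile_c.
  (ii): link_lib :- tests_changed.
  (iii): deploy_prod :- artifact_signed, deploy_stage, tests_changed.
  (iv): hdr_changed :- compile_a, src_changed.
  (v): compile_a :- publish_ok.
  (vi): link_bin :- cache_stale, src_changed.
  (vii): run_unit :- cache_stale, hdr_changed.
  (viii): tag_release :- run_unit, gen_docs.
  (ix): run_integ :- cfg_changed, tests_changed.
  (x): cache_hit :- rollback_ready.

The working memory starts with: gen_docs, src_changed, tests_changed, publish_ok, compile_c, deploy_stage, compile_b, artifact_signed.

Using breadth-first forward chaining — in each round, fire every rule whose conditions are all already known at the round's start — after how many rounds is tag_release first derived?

Round 1 fires (ii), (iii), (v), giving link_lib, deploy_prod, compile_a.
Round 2 fires (i), (iv), giving cache_stale, hdr_changed.
Round 3 fires (vi), (vii), giving link_bin, run_unit.
Round 4 fires (viii), giving tag_release.
tag_release first appears in round 4.

4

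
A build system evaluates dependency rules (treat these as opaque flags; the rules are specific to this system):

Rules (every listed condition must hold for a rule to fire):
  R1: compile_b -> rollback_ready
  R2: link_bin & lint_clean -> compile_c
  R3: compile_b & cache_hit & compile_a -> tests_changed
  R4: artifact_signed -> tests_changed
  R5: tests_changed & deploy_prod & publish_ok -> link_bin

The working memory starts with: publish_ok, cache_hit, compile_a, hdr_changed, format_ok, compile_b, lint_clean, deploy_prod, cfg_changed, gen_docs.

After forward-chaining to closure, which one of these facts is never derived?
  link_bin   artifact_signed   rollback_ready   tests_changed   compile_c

artifact_signed

Round 1 fires R1, R3, giving rollback_ready, tests_changed.
Round 2 fires R5, giving link_bin.
Round 3 fires R2, giving compile_c.
Derived: tests_changed (round 1), rollback_ready (round 1), link_bin (round 2), compile_c (round 3). artifact_signed never appears in any round.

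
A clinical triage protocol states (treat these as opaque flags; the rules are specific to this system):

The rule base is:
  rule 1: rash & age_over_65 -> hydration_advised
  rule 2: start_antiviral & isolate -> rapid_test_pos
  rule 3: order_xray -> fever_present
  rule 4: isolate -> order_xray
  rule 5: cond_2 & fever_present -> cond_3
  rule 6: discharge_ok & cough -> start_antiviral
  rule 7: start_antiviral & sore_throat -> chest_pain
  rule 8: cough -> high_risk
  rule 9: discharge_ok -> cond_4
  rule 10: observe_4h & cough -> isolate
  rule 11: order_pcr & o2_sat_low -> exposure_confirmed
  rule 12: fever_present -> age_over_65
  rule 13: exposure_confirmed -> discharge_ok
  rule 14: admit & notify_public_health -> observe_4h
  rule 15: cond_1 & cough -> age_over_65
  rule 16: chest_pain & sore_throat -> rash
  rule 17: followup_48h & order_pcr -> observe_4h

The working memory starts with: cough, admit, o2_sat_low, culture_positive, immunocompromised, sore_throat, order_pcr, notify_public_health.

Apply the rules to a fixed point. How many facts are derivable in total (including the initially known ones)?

22

[1] rule 8 [cough -> high_risk]; rule 11 [order_pcr & o2_sat_low -> exposure_confirmed]; rule 14 [admit & notify_public_health -> observe_4h]. ⇒ new: high_risk, exposure_confirmed, observe_4h.
[2] rule 10 [observe_4h & cough -> isolate]; rule 13 [exposure_confirmed -> discharge_ok]. ⇒ new: isolate, discharge_ok.
[3] rule 4 [isolate -> order_xray]; rule 6 [discharge_ok & cough -> start_antiviral]; rule 9 [discharge_ok -> cond_4]. ⇒ new: order_xray, start_antiviral, cond_4.
[4] rule 2 [start_antiviral & isolate -> rapid_test_pos]; rule 3 [order_xray -> fever_present]; rule 7 [start_antiviral & sore_throat -> chest_pain]. ⇒ new: rapid_test_pos, fever_present, chest_pain.
[5] rule 12 [fever_present -> age_over_65]; rule 16 [chest_pain & sore_throat -> rash]. ⇒ new: age_over_65, rash.
[6] rule 1 [rash & age_over_65 -> hydration_advised]. ⇒ new: hydration_advised.
Closure: {admit, age_over_65, chest_pain, cond_4, cough, culture_positive, discharge_ok, exposure_confirmed, fever_present, high_risk, hydration_advised, immunocompromised, isolate, notify_public_health, o2_sat_low, observe_4h, order_pcr, order_xray, rapid_test_pos, rash, sore_throat, start_antiviral} — 22 facts.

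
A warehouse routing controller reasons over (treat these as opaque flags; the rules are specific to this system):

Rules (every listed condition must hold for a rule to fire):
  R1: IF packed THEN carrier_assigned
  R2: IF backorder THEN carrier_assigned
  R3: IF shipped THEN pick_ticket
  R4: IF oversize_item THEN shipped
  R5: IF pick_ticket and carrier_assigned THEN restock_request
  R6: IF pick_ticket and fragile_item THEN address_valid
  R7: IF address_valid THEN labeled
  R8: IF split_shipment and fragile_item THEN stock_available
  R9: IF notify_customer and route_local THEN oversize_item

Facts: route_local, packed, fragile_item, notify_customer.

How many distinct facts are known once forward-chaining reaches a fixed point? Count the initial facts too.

11

Round 1 fires R1, R9, giving carrier_assigned, oversize_item.
Round 2 fires R4, giving shipped.
Round 3 fires R3, giving pick_ticket.
Round 4 fires R5, R6, giving restock_request, address_valid.
Round 5 fires R7, giving labeled.
Closure: {address_valid, carrier_assigned, fragile_item, labeled, notify_customer, oversize_item, packed, pick_ticket, restock_request, route_local, shipped} — 11 facts.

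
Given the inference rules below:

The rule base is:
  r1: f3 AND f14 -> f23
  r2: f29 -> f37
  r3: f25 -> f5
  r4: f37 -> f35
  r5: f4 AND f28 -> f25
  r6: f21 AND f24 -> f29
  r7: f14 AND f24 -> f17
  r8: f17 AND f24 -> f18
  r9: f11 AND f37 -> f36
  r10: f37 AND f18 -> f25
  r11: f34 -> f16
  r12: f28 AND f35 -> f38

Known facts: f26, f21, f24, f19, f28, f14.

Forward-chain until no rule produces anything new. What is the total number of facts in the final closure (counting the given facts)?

Round 1: r6 [f21 AND f24 -> f29]; r7 [f14 AND f24 -> f17]. New: f29, f17.
Round 2: r2 [f29 -> f37]; r8 [f17 AND f24 -> f18]. New: f37, f18.
Round 3: r4 [f37 -> f35]; r10 [f37 AND f18 -> f25]. New: f35, f25.
Round 4: r3 [f25 -> f5]; r12 [f28 AND f35 -> f38]. New: f5, f38.
Closure: {f14, f17, f18, f19, f21, f24, f25, f26, f28, f29, f35, f37, f38, f5} — 14 facts.

14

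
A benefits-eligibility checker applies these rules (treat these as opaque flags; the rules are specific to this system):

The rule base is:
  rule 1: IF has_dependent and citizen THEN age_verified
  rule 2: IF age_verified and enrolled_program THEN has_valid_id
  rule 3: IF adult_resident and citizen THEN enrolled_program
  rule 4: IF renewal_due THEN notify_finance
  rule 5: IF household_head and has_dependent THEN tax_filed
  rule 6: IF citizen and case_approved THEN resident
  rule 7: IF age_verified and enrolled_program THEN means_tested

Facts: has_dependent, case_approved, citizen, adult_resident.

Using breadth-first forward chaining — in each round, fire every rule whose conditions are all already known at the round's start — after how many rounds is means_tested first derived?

2

Round 1: rule 1 [IF has_dependent and citizen THEN age_verified]; rule 3 [IF adult_resident and citizen THEN enrolled_program]; rule 6 [IF citizen and case_approved THEN resident]. New: age_verified, enrolled_program, resident.
Round 2: rule 2 [IF age_verified and enrolled_program THEN has_valid_id]; rule 7 [IF age_verified and enrolled_program THEN means_tested]. New: has_valid_id, means_tested.
means_tested first appears in round 2.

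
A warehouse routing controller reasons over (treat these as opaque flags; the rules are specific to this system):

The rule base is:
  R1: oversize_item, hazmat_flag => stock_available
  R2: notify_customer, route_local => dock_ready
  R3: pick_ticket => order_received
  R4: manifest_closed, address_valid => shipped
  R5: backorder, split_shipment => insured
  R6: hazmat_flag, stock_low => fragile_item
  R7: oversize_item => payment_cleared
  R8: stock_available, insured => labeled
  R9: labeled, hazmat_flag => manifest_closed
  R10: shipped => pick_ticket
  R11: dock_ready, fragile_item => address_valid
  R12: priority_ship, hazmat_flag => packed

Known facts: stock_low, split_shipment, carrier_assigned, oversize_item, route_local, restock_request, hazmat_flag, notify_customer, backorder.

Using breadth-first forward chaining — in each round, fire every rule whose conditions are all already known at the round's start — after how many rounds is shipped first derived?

4

Round 1: R1 [oversize_item, hazmat_flag => stock_available]; R2 [notify_customer, route_local => dock_ready]; R5 [backorder, split_shipment => insured]; R6 [hazmat_flag, stock_low => fragile_item]; R7 [oversize_item => payment_cleared]. Adds stock_available, dock_ready, insured, fragile_item, payment_cleared.
Round 2: R8 [stock_available, insured => labeled]; R11 [dock_ready, fragile_item => address_valid]. Adds labeled, address_valid.
Round 3: R9 [labeled, hazmat_flag => manifest_closed]. Adds manifest_closed.
Round 4: R4 [manifest_closed, address_valid => shipped]. Adds shipped.
shipped first appears in round 4.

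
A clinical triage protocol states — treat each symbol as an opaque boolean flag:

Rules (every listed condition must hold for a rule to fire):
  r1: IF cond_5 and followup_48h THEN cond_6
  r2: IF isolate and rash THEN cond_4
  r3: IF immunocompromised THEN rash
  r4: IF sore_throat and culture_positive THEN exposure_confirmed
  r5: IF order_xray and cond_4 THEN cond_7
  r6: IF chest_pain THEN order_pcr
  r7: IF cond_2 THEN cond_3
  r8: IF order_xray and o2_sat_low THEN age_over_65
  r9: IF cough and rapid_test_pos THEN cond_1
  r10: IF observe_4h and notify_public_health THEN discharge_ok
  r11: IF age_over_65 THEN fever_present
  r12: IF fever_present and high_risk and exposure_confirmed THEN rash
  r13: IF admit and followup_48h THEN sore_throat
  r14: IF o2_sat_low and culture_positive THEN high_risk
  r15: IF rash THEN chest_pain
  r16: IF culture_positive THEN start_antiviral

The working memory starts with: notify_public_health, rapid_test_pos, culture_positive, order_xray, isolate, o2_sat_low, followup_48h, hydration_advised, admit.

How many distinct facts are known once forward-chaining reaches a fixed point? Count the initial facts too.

Round 1: r8 [IF order_xray and o2_sat_low THEN age_over_65]; r13 [IF admit and followup_48h THEN sore_throat]; r14 [IF o2_sat_low and culture_positive THEN high_risk]; r16 [IF culture_positive THEN start_antiviral]. Adds age_over_65, sore_throat, high_risk, start_antiviral.
Round 2: r4 [IF sore_throat and culture_positive THEN exposure_confirmed]; r11 [IF age_over_65 THEN fever_present]. Adds exposure_confirmed, fever_present.
Round 3: r12 [IF fever_present and high_risk and exposure_confirmed THEN rash]. Adds rash.
Round 4: r2 [IF isolate and rash THEN cond_4]; r15 [IF rash THEN chest_pain]. Adds cond_4, chest_pain.
Round 5: r5 [IF order_xray and cond_4 THEN cond_7]; r6 [IF chest_pain THEN order_pcr]. Adds cond_7, order_pcr.
Closure: {admit, age_over_65, chest_pain, cond_4, cond_7, culture_positive, exposure_confirmed, fever_present, followup_48h, high_risk, hydration_advised, isolate, notify_public_health, o2_sat_low, order_pcr, order_xray, rapid_test_pos, rash, sore_throat, start_antiviral} — 20 facts.

20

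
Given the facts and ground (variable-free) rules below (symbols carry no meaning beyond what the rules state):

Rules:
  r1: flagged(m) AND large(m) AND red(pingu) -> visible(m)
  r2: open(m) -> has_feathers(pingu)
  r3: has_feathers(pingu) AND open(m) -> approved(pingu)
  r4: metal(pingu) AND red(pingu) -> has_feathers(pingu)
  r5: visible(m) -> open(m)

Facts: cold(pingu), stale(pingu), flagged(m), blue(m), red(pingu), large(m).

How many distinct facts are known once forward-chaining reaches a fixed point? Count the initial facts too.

10

Round 1: r1 [flagged(m) AND large(m) AND red(pingu) -> visible(m)]. Adds visible(m).
Round 2: r5 [visible(m) -> open(m)]. Adds open(m).
Round 3: r2 [open(m) -> has_feathers(pingu)]. Adds has_feathers(pingu).
Round 4: r3 [has_feathers(pingu) AND open(m) -> approved(pingu)]. Adds approved(pingu).
Closure: {approved(pingu), blue(m), cold(pingu), flagged(m), has_feathers(pingu), large(m), open(m), red(pingu), stale(pingu), visible(m)} — 10 facts.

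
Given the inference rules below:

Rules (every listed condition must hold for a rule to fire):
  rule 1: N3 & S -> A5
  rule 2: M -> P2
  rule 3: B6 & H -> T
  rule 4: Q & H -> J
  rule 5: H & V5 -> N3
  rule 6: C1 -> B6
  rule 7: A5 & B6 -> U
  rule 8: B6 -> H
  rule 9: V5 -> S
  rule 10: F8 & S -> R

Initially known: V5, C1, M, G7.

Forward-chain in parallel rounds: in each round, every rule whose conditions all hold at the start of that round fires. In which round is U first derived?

5

[1] rule 2 [M -> P2]; rule 6 [C1 -> B6]; rule 9 [V5 -> S]. ⇒ new: P2, B6, S.
[2] rule 8 [B6 -> H]. ⇒ new: H.
[3] rule 3 [B6 & H -> T]; rule 5 [H & V5 -> N3]. ⇒ new: T, N3.
[4] rule 1 [N3 & S -> A5]. ⇒ new: A5.
[5] rule 7 [A5 & B6 -> U]. ⇒ new: U.
U first appears in round 5.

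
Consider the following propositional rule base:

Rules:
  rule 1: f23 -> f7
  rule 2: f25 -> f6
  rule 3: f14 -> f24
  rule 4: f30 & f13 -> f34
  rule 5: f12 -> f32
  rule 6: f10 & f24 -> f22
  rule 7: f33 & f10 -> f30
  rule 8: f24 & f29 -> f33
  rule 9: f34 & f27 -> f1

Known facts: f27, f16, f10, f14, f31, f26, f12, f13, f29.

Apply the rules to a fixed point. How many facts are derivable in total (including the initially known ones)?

16

[1] rule 3 [f14 -> f24]; rule 5 [f12 -> f32]. ⇒ new: f24, f32.
[2] rule 6 [f10 & f24 -> f22]; rule 8 [f24 & f29 -> f33]. ⇒ new: f22, f33.
[3] rule 7 [f33 & f10 -> f30]. ⇒ new: f30.
[4] rule 4 [f30 & f13 -> f34]. ⇒ new: f34.
[5] rule 9 [f34 & f27 -> f1]. ⇒ new: f1.
Closure: {f1, f10, f12, f13, f14, f16, f22, f24, f26, f27, f29, f30, f31, f32, f33, f34} — 16 facts.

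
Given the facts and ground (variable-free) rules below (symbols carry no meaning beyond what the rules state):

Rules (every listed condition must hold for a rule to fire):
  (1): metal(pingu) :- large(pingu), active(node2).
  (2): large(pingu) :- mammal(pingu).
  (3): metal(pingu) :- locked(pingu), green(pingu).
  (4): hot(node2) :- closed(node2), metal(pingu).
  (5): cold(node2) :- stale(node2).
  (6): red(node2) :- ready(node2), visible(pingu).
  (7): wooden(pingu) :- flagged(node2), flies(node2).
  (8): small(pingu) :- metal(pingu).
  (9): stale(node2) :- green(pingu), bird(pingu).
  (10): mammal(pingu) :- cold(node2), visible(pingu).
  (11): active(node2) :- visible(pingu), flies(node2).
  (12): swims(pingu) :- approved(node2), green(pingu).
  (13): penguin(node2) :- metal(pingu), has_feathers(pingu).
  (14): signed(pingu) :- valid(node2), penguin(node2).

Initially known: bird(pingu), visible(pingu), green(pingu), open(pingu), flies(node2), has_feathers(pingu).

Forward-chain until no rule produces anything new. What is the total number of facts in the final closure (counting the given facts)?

Round 1: (9) [stale(node2) :- green(pingu), bird(pingu).]; (11) [active(node2) :- visible(pingu), flies(node2).]. Adds stale(node2), active(node2).
Round 2: (5) [cold(node2) :- stale(node2).]. Adds cold(node2).
Round 3: (10) [mammal(pingu) :- cold(node2), visible(pingu).]. Adds mammal(pingu).
Round 4: (2) [large(pingu) :- mammal(pingu).]. Adds large(pingu).
Round 5: (1) [metal(pingu) :- large(pingu), active(node2).]. Adds metal(pingu).
Round 6: (8) [small(pingu) :- metal(pingu).]; (13) [penguin(node2) :- metal(pingu), has_feathers(pingu).]. Adds small(pingu), penguin(node2).
Closure: {active(node2), bird(pingu), cold(node2), flies(node2), green(pingu), has_feathers(pingu), large(pingu), mammal(pingu), metal(pingu), open(pingu), penguin(node2), small(pingu), stale(node2), visible(pingu)} — 14 facts.

14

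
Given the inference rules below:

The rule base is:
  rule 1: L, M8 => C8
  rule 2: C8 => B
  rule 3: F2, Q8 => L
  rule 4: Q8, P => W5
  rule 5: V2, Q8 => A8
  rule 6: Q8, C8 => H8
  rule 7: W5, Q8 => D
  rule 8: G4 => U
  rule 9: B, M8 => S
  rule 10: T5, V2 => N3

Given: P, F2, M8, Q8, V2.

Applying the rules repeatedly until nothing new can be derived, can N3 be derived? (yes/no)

no

Round 1 fires rule 3, rule 4, rule 5, giving L, W5, A8.
Round 2 fires rule 1, rule 7, giving C8, D.
Round 3 fires rule 2, rule 6, giving B, H8.
Round 4 fires rule 9, giving S.
Fixed point reached. N3 is concluded only by rule 10; rule 10 needs T5 (never derived).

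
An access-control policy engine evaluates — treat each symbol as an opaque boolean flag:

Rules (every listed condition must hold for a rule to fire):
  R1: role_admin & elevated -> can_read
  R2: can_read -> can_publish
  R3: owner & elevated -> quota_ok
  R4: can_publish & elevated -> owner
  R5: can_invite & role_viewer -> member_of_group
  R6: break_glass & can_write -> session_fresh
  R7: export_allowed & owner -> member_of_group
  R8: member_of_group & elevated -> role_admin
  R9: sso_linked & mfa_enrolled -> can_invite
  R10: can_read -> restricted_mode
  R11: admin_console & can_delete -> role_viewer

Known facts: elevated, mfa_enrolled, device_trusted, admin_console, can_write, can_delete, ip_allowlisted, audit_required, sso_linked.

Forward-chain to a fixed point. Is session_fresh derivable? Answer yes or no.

[1] R9 [sso_linked & mfa_enrolled -> can_invite]; R11 [admin_console & can_delete -> role_viewer]. ⇒ new: can_invite, role_viewer.
[2] R5 [can_invite & role_viewer -> member_of_group]. ⇒ new: member_of_group.
[3] R8 [member_of_group & elevated -> role_admin]. ⇒ new: role_admin.
[4] R1 [role_admin & elevated -> can_read]. ⇒ new: can_read.
[5] R2 [can_read -> can_publish]; R10 [can_read -> restricted_mode]. ⇒ new: can_publish, restricted_mode.
[6] R4 [can_publish & elevated -> owner]. ⇒ new: owner.
[7] R3 [owner & elevated -> quota_ok]. ⇒ new: quota_ok.
Fixed point reached. session_fresh is concluded only by R6; R6 needs break_glass (never derived).

no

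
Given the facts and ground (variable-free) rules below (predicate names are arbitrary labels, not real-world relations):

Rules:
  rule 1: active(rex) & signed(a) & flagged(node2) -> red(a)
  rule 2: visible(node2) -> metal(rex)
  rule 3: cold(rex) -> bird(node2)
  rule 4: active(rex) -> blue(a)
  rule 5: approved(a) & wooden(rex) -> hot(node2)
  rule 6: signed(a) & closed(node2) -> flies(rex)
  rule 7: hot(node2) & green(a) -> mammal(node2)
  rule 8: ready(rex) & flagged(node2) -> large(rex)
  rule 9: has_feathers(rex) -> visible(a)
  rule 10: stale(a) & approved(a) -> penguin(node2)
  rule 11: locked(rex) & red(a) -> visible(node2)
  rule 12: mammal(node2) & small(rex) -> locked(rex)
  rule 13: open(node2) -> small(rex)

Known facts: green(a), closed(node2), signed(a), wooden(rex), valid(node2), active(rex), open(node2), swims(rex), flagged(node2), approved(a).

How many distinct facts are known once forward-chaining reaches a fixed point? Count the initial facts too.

19

Round 1: rule 1 [active(rex) & signed(a) & flagged(node2) -> red(a)]; rule 4 [active(rex) -> blue(a)]; rule 5 [approved(a) & wooden(rex) -> hot(node2)]; rule 6 [signed(a) & closed(node2) -> flies(rex)]; rule 13 [open(node2) -> small(rex)]. Adds red(a), blue(a), hot(node2), flies(rex), small(rex).
Round 2: rule 7 [hot(node2) & green(a) -> mammal(node2)]. Adds mammal(node2).
Round 3: rule 12 [mammal(node2) & small(rex) -> locked(rex)]. Adds locked(rex).
Round 4: rule 11 [locked(rex) & red(a) -> visible(node2)]. Adds visible(node2).
Round 5: rule 2 [visible(node2) -> metal(rex)]. Adds metal(rex).
Closure: {active(rex), approved(a), blue(a), closed(node2), flagged(node2), flies(rex), green(a), hot(node2), locked(rex), mammal(node2), metal(rex), open(node2), red(a), signed(a), small(rex), swims(rex), valid(node2), visible(node2), wooden(rex)} — 19 facts.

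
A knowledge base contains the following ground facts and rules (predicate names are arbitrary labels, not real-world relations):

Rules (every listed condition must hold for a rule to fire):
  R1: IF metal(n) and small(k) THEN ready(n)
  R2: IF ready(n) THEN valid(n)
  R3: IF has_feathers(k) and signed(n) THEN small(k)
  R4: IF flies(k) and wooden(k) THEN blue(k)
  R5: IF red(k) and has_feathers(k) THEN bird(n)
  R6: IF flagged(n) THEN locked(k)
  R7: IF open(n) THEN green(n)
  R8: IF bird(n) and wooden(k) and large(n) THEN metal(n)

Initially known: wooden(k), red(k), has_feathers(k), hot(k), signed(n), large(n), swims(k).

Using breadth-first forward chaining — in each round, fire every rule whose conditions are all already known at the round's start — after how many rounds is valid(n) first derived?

Round 1: R3 [IF has_feathers(k) and signed(n) THEN small(k)]; R5 [IF red(k) and has_feathers(k) THEN bird(n)]. Adds small(k), bird(n).
Round 2: R8 [IF bird(n) and wooden(k) and large(n) THEN metal(n)]. Adds metal(n).
Round 3: R1 [IF metal(n) and small(k) THEN ready(n)]. Adds ready(n).
Round 4: R2 [IF ready(n) THEN valid(n)]. Adds valid(n).
valid(n) first appears in round 4.

4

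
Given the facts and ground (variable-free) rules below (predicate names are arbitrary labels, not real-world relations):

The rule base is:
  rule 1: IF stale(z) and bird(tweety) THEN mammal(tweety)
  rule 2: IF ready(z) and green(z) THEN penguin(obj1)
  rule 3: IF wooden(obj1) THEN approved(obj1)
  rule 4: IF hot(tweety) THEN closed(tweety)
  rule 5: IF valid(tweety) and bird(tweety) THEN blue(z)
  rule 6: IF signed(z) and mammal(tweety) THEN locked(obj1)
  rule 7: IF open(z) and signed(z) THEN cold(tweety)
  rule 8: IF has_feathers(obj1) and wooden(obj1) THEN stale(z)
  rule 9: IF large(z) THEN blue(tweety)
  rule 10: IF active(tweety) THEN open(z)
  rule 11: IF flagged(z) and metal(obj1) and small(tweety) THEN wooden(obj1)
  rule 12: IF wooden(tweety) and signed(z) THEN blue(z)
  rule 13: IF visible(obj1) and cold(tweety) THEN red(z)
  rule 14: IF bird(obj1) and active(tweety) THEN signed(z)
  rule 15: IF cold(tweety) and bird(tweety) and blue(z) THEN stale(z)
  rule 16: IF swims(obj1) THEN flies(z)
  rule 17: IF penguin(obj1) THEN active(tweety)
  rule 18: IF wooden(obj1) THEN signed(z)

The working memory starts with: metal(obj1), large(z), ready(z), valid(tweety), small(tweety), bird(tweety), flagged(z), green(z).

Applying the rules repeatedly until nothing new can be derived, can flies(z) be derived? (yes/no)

no

Round 1: rule 2 [IF ready(z) and green(z) THEN penguin(obj1)]; rule 5 [IF valid(tweety) and bird(tweety) THEN blue(z)]; rule 9 [IF large(z) THEN blue(tweety)]; rule 11 [IF flagged(z) and metal(obj1) and small(tweety) THEN wooden(obj1)]. Adds penguin(obj1), blue(z), blue(tweety), wooden(obj1).
Round 2: rule 3 [IF wooden(obj1) THEN approved(obj1)]; rule 17 [IF penguin(obj1) THEN active(tweety)]; rule 18 [IF wooden(obj1) THEN signed(z)]. Adds approved(obj1), active(tweety), signed(z).
Round 3: rule 10 [IF active(tweety) THEN open(z)]. Adds open(z).
Round 4: rule 7 [IF open(z) and signed(z) THEN cold(tweety)]. Adds cold(tweety).
Round 5: rule 15 [IF cold(tweety) and bird(tweety) and blue(z) THEN stale(z)]. Adds stale(z).
Round 6: rule 1 [IF stale(z) and bird(tweety) THEN mammal(tweety)]. Adds mammal(tweety).
Round 7: rule 6 [IF signed(z) and mammal(tweety) THEN locked(obj1)]. Adds locked(obj1).
Fixed point reached. flies(z) is concluded only by rule 16; rule 16 needs swims(obj1) (never derived).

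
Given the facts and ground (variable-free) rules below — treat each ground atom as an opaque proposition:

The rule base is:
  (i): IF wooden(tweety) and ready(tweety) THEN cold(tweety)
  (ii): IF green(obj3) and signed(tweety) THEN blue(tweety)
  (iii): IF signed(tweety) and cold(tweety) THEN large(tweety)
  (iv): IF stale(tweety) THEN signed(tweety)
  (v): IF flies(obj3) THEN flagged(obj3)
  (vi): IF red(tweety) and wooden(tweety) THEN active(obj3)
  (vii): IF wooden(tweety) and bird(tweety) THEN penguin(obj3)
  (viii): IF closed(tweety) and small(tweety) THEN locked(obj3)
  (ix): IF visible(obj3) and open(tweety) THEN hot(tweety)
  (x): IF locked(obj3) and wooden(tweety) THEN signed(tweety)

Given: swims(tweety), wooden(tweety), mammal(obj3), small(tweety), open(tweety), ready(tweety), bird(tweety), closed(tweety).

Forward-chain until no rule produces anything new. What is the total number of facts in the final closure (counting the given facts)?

Round 1 fires (i), (vii), (viii), giving cold(tweety), penguin(obj3), locked(obj3).
Round 2 fires (x), giving signed(tweety).
Round 3 fires (iii), giving large(tweety).
Closure: {bird(tweety), closed(tweety), cold(tweety), large(tweety), locked(obj3), mammal(obj3), open(tweety), penguin(obj3), ready(tweety), signed(tweety), small(tweety), swims(tweety), wooden(tweety)} — 13 facts.

13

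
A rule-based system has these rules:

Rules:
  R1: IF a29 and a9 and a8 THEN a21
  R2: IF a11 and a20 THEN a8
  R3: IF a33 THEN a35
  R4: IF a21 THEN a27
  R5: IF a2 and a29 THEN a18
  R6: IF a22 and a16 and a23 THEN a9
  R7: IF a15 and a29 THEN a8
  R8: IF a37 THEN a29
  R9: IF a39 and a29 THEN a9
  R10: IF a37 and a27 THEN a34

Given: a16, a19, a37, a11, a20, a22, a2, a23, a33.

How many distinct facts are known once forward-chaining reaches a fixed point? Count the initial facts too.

17

Round 1: R2 [IF a11 and a20 THEN a8]; R3 [IF a33 THEN a35]; R6 [IF a22 and a16 and a23 THEN a9]; R8 [IF a37 THEN a29]. New: a8, a35, a9, a29.
Round 2: R1 [IF a29 and a9 and a8 THEN a21]; R5 [IF a2 and a29 THEN a18]. New: a21, a18.
Round 3: R4 [IF a21 THEN a27]. New: a27.
Round 4: R10 [IF a37 and a27 THEN a34]. New: a34.
Closure: {a11, a16, a18, a19, a2, a20, a21, a22, a23, a27, a29, a33, a34, a35, a37, a8, a9} — 17 facts.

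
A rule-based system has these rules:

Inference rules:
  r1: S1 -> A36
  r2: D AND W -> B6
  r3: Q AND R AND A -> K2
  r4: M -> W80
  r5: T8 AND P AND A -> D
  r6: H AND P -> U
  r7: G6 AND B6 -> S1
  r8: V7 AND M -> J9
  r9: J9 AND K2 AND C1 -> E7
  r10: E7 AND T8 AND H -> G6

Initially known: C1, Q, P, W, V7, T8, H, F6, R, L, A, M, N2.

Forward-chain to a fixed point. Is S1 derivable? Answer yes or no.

Round 1: r3 [Q AND R AND A -> K2]; r4 [M -> W80]; r5 [T8 AND P AND A -> D]; r6 [H AND P -> U]; r8 [V7 AND M -> J9]. New: K2, W80, D, U, J9.
Round 2: r2 [D AND W -> B6]; r9 [J9 AND K2 AND C1 -> E7]. New: B6, E7.
Round 3: r10 [E7 AND T8 AND H -> G6]. New: G6.
Round 4: r7 [G6 AND B6 -> S1]. New: S1.
Round 5: r1 [S1 -> A36]. New: A36.
S1 appears in round 4, so it is derivable.

yes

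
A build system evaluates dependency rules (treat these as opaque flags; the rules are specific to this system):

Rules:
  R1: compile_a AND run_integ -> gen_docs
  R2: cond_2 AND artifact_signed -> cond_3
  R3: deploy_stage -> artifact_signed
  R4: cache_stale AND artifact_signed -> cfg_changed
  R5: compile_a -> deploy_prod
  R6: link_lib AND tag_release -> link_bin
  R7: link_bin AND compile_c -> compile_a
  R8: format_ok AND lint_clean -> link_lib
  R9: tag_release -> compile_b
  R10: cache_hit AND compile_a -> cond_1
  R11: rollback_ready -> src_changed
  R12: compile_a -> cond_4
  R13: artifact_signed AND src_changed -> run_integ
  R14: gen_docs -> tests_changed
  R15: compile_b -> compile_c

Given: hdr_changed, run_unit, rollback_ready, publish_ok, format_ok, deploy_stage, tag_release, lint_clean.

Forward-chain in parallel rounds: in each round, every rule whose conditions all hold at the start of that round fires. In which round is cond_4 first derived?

Round 1 fires R3, R8, R9, R11, giving artifact_signed, link_lib, compile_b, src_changed.
Round 2 fires R6, R13, R15, giving link_bin, run_integ, compile_c.
Round 3 fires R7, giving compile_a.
Round 4 fires R1, R5, R12, giving gen_docs, deploy_prod, cond_4.
cond_4 first appears in round 4.

4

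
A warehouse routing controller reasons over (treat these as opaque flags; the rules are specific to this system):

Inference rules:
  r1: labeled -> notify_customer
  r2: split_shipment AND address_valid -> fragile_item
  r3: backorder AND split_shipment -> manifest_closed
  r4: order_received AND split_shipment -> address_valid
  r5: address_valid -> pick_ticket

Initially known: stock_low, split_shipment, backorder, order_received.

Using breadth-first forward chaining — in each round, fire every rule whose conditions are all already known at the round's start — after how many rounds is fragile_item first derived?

2

Round 1 — r3, r4, derive manifest_closed, address_valid.
Round 2 — r2, r5, derive fragile_item, pick_ticket.
fragile_item first appears in round 2.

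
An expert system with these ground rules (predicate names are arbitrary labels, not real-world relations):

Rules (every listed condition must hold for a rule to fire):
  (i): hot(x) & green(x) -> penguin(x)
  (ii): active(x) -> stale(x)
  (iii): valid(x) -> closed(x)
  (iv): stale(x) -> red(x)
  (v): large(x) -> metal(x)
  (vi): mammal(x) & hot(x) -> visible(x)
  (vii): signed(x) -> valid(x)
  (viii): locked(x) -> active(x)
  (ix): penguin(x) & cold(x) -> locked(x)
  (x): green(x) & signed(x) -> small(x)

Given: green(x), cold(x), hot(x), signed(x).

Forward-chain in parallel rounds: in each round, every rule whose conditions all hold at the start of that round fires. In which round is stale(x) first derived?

[1] (i) [hot(x) & green(x) -> penguin(x)]; (vii) [signed(x) -> valid(x)]; (x) [green(x) & signed(x) -> small(x)]. ⇒ new: penguin(x), valid(x), small(x).
[2] (iii) [valid(x) -> closed(x)]; (ix) [penguin(x) & cold(x) -> locked(x)]. ⇒ new: closed(x), locked(x).
[3] (viii) [locked(x) -> active(x)]. ⇒ new: active(x).
[4] (ii) [active(x) -> stale(x)]. ⇒ new: stale(x).
stale(x) first appears in round 4.

4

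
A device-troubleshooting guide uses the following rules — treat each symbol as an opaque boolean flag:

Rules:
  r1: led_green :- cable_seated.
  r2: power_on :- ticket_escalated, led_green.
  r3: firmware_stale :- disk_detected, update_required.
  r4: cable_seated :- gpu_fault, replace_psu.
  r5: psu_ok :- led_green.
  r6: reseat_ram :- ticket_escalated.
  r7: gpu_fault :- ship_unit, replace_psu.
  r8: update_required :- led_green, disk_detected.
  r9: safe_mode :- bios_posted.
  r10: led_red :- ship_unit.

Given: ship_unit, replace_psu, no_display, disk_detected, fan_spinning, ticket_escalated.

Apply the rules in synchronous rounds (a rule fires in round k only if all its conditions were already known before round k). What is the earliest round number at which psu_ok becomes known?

Round 1: r6 [reseat_ram :- ticket_escalated.]; r7 [gpu_fault :- ship_unit, replace_psu.]; r10 [led_red :- ship_unit.]. Adds reseat_ram, gpu_fault, led_red.
Round 2: r4 [cable_seated :- gpu_fault, replace_psu.]. Adds cable_seated.
Round 3: r1 [led_green :- cable_seated.]. Adds led_green.
Round 4: r2 [power_on :- ticket_escalated, led_green.]; r5 [psu_ok :- led_green.]; r8 [update_required :- led_green, disk_detected.]. Adds power_on, psu_ok, update_required.
psu_ok first appears in round 4.

4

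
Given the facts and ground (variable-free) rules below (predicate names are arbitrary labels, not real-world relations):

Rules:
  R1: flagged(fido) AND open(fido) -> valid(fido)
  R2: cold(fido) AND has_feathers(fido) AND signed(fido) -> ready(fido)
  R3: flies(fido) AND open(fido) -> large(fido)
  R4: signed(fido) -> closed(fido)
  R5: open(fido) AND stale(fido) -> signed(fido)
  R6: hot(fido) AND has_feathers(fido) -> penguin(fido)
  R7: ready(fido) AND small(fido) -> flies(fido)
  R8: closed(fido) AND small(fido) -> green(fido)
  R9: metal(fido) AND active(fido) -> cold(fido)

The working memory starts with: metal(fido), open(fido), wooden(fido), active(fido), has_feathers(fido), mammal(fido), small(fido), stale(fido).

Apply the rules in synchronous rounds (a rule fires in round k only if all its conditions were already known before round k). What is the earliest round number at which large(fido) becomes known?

Round 1: R5 [open(fido) AND stale(fido) -> signed(fido)]; R9 [metal(fido) AND active(fido) -> cold(fido)]. Adds signed(fido), cold(fido).
Round 2: R2 [cold(fido) AND has_feathers(fido) AND signed(fido) -> ready(fido)]; R4 [signed(fido) -> closed(fido)]. Adds ready(fido), closed(fido).
Round 3: R7 [ready(fido) AND small(fido) -> flies(fido)]; R8 [closed(fido) AND small(fido) -> green(fido)]. Adds flies(fido), green(fido).
Round 4: R3 [flies(fido) AND open(fido) -> large(fido)]. Adds large(fido).
large(fido) first appears in round 4.

4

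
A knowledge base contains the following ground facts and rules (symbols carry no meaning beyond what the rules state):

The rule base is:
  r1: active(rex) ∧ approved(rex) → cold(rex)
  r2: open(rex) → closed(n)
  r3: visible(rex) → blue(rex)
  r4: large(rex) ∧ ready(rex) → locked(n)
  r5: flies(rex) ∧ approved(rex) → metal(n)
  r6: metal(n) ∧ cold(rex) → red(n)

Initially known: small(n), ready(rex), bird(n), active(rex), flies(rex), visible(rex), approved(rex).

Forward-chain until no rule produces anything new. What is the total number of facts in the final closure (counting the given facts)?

11

Round 1: r1 [active(rex) ∧ approved(rex) → cold(rex)]; r3 [visible(rex) → blue(rex)]; r5 [flies(rex) ∧ approved(rex) → metal(n)]. New: cold(rex), blue(rex), metal(n).
Round 2: r6 [metal(n) ∧ cold(rex) → red(n)]. New: red(n).
Closure: {active(rex), approved(rex), bird(n), blue(rex), cold(rex), flies(rex), metal(n), ready(rex), red(n), small(n), visible(rex)} — 11 facts.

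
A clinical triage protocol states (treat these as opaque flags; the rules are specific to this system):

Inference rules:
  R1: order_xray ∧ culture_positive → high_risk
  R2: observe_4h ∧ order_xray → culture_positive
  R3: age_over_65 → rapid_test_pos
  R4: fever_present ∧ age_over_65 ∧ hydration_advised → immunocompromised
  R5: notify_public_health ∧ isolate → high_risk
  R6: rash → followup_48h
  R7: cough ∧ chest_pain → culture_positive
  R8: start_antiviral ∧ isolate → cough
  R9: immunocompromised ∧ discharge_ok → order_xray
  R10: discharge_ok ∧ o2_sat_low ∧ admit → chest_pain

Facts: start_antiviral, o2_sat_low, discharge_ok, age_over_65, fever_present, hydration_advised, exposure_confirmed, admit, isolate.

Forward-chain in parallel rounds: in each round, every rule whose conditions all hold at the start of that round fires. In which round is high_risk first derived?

Round 1 fires R3, R4, R8, R10, giving rapid_test_pos, immunocompromised, cough, chest_pain.
Round 2 fires R7, R9, giving culture_positive, order_xray.
Round 3 fires R1, giving high_risk.
high_risk first appears in round 3.

3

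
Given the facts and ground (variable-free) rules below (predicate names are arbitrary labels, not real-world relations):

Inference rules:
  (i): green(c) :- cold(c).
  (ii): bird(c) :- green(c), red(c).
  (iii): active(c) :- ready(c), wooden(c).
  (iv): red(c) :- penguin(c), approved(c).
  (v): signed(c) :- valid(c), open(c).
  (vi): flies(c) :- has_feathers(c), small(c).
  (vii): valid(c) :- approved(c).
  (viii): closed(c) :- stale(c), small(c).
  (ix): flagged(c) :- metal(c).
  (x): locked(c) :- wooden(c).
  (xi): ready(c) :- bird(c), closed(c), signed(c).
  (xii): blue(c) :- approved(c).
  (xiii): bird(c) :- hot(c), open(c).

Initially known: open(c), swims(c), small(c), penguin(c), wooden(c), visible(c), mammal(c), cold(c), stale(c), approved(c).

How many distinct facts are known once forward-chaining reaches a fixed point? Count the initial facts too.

Round 1: (i) [green(c) :- cold(c).]; (iv) [red(c) :- penguin(c), approved(c).]; (vii) [valid(c) :- approved(c).]; (viii) [closed(c) :- stale(c), small(c).]; (x) [locked(c) :- wooden(c).]; (xii) [blue(c) :- approved(c).]. Adds green(c), red(c), valid(c), closed(c), locked(c), blue(c).
Round 2: (ii) [bird(c) :- green(c), red(c).]; (v) [signed(c) :- valid(c), open(c).]. Adds bird(c), signed(c).
Round 3: (xi) [ready(c) :- bird(c), closed(c), signed(c).]. Adds ready(c).
Round 4: (iii) [active(c) :- ready(c), wooden(c).]. Adds active(c).
Closure: {active(c), approved(c), bird(c), blue(c), closed(c), cold(c), green(c), locked(c), mammal(c), open(c), penguin(c), ready(c), red(c), signed(c), small(c), stale(c), swims(c), valid(c), visible(c), wooden(c)} — 20 facts.

20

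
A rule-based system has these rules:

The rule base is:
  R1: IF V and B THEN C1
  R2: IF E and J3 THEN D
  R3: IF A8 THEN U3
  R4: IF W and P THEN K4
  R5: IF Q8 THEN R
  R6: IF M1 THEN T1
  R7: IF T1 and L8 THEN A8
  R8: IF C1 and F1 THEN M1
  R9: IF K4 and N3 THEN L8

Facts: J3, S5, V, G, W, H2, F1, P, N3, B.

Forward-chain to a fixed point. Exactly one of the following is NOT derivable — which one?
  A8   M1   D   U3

D

[1] R1 [IF V and B THEN C1]; R4 [IF W and P THEN K4]. ⇒ new: C1, K4.
[2] R8 [IF C1 and F1 THEN M1]; R9 [IF K4 and N3 THEN L8]. ⇒ new: M1, L8.
[3] R6 [IF M1 THEN T1]. ⇒ new: T1.
[4] R7 [IF T1 and L8 THEN A8]. ⇒ new: A8.
[5] R3 [IF A8 THEN U3]. ⇒ new: U3.
Derived: A8 (round 4), M1 (round 2), U3 (round 5). D never appears in any round.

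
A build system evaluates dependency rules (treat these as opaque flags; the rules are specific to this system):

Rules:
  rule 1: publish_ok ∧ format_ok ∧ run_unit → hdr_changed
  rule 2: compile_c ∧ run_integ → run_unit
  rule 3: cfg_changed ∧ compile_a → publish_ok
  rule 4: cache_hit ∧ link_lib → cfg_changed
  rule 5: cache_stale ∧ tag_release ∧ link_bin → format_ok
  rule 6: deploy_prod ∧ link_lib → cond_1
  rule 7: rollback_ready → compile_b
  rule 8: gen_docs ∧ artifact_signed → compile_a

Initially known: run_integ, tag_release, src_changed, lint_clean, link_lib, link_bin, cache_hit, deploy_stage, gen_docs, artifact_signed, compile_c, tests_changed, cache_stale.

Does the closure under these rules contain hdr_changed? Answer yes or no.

yes

[1] rule 2 [compile_c ∧ run_integ → run_unit]; rule 4 [cache_hit ∧ link_lib → cfg_changed]; rule 5 [cache_stale ∧ tag_release ∧ link_bin → format_ok]; rule 8 [gen_docs ∧ artifact_signed → compile_a]. ⇒ new: run_unit, cfg_changed, format_ok, compile_a.
[2] rule 3 [cfg_changed ∧ compile_a → publish_ok]. ⇒ new: publish_ok.
[3] rule 1 [publish_ok ∧ format_ok ∧ run_unit → hdr_changed]. ⇒ new: hdr_changed.
hdr_changed appears in round 3, so it is derivable.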